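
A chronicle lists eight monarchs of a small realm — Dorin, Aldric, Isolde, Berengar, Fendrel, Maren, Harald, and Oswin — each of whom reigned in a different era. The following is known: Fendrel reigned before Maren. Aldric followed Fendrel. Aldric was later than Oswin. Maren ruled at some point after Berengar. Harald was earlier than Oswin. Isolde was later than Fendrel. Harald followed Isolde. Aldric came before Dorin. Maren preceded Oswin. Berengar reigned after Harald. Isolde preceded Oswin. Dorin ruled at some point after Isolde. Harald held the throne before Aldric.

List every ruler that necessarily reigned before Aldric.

Berengar, Fendrel, Harald, Isolde, Maren, Oswin

Directly stated before Aldric: Fendrel, Harald, and Oswin.
Berengar reaches Aldric via Berengar → Maren → Oswin → Aldric.
Isolde reaches Aldric via Isolde → Harald → Aldric.
Maren reaches Aldric via Maren → Oswin → Aldric.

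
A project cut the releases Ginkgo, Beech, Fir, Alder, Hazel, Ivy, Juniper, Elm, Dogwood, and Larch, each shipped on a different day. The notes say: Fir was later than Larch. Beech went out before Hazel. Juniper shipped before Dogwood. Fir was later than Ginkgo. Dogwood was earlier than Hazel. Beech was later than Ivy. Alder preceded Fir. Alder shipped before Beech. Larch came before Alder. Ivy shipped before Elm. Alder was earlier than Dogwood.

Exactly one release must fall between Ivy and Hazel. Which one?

Tracing the constraints gives Ivy → Beech → Hazel, so Beech sits after Ivy and before Hazel.
No other release is forced both after Ivy and before Hazel.

Beech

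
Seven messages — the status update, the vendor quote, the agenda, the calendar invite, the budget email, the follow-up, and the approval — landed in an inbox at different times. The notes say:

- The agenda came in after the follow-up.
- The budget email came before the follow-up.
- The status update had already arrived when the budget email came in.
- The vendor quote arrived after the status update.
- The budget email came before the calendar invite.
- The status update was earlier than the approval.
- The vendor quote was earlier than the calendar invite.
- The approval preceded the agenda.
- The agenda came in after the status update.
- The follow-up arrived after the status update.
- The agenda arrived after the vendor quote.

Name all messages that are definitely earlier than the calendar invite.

Directly stated before the calendar invite: the budget email and the vendor quote.
The status update reaches the calendar invite via the status update → the vendor quote → the calendar invite.
No chain forces the follow-up (or any of the others) ahead of the calendar invite.

the budget email, the status update, the vendor quote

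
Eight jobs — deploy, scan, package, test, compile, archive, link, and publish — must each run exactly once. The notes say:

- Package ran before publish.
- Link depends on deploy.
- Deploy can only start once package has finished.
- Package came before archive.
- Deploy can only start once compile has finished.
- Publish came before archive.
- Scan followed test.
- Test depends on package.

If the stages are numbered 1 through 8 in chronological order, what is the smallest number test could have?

2

Package must come before test — 1 forced predecessor.
Nothing else is forced ahead of test, so its earliest slot is position 1 + 1 = 2.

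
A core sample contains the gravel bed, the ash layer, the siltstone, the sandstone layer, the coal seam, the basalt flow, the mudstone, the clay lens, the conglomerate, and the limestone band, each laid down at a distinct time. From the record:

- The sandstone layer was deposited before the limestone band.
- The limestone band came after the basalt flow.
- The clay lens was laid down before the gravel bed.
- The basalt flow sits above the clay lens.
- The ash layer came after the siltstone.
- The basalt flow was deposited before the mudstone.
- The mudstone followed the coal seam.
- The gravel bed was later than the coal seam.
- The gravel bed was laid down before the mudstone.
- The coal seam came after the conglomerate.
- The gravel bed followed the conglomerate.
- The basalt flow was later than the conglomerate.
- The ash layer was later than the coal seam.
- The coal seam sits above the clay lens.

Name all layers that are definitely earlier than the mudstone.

Directly stated before the mudstone: the basalt flow, the coal seam, and the gravel bed.
The clay lens reaches the mudstone via the clay lens → the basalt flow → the mudstone.
The conglomerate reaches the mudstone via the conglomerate → the gravel bed → the mudstone.

the basalt flow, the clay lens, the coal seam, the conglomerate, the gravel bed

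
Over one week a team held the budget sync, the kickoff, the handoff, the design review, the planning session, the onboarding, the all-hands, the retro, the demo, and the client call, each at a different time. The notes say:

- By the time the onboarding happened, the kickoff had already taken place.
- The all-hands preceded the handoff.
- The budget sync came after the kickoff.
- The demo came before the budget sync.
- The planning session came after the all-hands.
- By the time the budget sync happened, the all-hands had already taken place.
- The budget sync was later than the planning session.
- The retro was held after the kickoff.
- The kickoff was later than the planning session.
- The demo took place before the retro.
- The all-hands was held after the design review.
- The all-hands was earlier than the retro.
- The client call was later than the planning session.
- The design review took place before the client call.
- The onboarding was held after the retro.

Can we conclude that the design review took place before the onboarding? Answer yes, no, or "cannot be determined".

Chain the constraints: the design review → the all-hands → the retro → the onboarding. Each link is directly stated, so the design review comes before the onboarding.

yes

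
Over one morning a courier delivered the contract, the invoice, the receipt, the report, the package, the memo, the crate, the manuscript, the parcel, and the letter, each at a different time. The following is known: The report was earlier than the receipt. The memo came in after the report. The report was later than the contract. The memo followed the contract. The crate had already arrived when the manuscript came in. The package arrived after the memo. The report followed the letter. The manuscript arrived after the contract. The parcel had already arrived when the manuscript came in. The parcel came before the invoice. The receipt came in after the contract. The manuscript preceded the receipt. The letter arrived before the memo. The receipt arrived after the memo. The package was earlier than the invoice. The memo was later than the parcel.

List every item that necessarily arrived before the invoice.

the contract, the letter, the memo, the package, the parcel, the report

Directly stated before the invoice: the package and the parcel.
The contract reaches the invoice via the contract → the memo → the package → the invoice.
The letter reaches the invoice via the letter → the memo → the package → the invoice.
The memo reaches the invoice via the memo → the package → the invoice.
Likewise the report reaches the invoice by chaining the stated constraints.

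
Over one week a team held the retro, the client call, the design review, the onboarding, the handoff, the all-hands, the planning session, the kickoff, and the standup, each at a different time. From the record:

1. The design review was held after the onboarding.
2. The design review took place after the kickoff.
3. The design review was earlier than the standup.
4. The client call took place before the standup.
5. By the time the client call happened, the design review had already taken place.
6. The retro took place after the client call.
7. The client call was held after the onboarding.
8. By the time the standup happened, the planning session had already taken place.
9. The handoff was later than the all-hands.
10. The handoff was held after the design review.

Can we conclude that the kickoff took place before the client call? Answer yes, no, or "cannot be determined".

Chain the constraints: the kickoff → the design review → the client call. Each link is directly stated, so the kickoff comes before the client call.

yes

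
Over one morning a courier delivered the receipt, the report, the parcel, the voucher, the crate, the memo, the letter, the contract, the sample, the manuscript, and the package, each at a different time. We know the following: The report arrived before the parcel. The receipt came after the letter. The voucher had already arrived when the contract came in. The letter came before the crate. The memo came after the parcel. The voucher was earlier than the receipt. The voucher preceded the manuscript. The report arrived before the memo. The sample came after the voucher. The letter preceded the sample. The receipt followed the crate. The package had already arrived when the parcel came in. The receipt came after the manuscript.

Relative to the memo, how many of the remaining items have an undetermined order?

Forced before the memo: the package, the parcel, and the report.
That leaves the contract, the crate, the letter, the manuscript, the receipt, the sample, and the voucher with no forced order relative to the memo — 7.

7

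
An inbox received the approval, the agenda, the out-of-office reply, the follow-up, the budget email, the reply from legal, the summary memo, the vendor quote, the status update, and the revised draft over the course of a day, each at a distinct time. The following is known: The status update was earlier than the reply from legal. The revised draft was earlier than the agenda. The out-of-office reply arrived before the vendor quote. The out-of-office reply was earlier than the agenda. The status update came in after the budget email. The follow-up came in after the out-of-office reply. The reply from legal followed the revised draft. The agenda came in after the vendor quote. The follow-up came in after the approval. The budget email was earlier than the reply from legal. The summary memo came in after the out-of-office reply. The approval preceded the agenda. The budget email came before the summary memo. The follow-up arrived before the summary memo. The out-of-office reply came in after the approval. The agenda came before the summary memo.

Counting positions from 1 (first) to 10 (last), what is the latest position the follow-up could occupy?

The follow-up must come before the summary memo — 1 message forced after it.
Everything else can be placed before the follow-up in some valid order, so the follow-up can sit as late as position 10 − 1 = 9.

9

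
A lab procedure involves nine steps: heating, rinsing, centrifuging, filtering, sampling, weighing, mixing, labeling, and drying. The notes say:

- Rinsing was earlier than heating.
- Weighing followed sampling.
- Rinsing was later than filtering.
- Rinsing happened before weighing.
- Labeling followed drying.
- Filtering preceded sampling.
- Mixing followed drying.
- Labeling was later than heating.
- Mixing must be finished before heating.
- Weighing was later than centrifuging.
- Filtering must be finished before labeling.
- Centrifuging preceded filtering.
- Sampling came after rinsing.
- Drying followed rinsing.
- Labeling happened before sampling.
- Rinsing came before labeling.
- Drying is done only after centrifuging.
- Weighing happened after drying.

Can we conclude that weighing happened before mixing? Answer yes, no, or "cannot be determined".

Tracing the constraints gives mixing → heating → labeling → sampling → weighing, so mixing must come before weighing.
That means weighing cannot be before mixing.

no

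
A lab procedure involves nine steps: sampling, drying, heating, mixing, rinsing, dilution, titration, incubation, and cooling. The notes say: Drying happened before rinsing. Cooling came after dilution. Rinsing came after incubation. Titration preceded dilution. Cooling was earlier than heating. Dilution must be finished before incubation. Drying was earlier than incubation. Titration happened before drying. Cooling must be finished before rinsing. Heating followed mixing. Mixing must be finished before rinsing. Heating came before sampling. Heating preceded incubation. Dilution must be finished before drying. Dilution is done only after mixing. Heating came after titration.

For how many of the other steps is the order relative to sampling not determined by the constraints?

Forced before sampling: cooling, dilution, heating, mixing, and titration.
That leaves drying, incubation, and rinsing with no forced order relative to sampling — 3.

3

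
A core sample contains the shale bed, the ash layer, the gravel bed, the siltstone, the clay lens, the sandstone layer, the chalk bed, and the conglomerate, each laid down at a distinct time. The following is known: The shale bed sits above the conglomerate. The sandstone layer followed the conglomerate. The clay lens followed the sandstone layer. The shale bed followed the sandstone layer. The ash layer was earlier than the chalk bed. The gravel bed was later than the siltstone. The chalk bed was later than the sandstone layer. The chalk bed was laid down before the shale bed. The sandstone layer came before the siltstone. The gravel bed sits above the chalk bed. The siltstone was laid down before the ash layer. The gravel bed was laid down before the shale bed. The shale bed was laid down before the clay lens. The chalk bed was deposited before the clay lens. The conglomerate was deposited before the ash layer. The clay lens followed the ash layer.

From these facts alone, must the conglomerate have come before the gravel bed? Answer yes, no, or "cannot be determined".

yes

Chain the constraints: the conglomerate → the ash layer → the chalk bed → the gravel bed. Each link is directly stated, so the conglomerate comes before the gravel bed.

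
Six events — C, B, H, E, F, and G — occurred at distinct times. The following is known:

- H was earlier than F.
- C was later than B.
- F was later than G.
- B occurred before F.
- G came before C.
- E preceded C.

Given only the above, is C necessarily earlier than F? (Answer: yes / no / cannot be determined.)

No chain of stated constraints runs from C to F, and none runs from F to C either.
So the relative order of C and F is not fixed by the given facts.

cannot be determined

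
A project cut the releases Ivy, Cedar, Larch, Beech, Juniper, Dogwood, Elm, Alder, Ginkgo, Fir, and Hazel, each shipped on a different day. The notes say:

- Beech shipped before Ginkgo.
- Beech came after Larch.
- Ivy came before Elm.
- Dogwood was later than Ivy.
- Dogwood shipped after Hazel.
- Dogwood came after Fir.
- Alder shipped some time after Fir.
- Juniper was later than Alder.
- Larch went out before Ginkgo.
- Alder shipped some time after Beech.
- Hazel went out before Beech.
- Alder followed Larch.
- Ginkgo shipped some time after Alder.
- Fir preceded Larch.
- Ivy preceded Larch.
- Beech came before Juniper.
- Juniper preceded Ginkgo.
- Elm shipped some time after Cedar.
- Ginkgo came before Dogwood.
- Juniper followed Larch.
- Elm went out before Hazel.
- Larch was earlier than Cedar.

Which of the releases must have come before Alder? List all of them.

Directly stated before Alder: Beech, Fir, and Larch.
Cedar reaches Alder via Cedar → Elm → Hazel → Beech → Alder.
Elm reaches Alder via Elm → Hazel → Beech → Alder.
Hazel reaches Alder via Hazel → Beech → Alder.
Likewise Ivy reaches Alder by chaining the stated constraints.
No chain forces Dogwood (or any of the others) ahead of Alder.

Beech, Cedar, Elm, Fir, Hazel, Ivy, Larch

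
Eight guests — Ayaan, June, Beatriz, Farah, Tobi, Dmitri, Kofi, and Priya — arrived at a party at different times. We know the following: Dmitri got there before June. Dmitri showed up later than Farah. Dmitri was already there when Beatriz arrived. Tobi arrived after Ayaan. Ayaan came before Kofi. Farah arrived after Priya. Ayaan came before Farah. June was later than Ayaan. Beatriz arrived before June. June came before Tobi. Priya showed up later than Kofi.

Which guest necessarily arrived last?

Tobi

Every other guest has a chain of constraints placing them before Tobi, so Tobi is last.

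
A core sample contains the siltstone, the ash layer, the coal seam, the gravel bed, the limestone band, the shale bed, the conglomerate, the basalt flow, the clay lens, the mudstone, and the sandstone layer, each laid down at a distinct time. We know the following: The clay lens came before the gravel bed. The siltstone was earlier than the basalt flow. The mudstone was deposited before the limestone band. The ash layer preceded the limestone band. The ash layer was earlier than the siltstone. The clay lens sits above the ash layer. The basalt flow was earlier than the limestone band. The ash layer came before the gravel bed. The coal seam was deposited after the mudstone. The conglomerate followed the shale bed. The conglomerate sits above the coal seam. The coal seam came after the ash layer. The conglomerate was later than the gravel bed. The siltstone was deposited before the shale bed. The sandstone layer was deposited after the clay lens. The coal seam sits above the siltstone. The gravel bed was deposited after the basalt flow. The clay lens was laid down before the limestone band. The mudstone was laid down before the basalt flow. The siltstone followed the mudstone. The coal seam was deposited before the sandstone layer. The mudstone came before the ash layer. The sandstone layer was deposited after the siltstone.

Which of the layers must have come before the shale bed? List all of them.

the ash layer, the mudstone, the siltstone

Directly stated before the shale bed: the siltstone.
The ash layer reaches the shale bed via the ash layer → the siltstone → the shale bed.
The mudstone reaches the shale bed via the mudstone → the siltstone → the shale bed.
No chain forces the basalt flow (or any of the others) ahead of the shale bed.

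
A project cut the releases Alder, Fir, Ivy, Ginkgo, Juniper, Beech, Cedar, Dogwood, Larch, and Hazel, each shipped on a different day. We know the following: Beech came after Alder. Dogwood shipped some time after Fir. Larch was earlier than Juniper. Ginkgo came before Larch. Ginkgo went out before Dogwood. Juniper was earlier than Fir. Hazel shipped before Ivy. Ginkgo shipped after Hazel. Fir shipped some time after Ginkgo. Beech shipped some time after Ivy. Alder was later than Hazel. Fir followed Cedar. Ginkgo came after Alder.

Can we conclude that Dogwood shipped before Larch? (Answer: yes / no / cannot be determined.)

no

Tracing the constraints gives Larch → Juniper → Fir → Dogwood, so Larch must come before Dogwood.
That means Dogwood cannot be before Larch.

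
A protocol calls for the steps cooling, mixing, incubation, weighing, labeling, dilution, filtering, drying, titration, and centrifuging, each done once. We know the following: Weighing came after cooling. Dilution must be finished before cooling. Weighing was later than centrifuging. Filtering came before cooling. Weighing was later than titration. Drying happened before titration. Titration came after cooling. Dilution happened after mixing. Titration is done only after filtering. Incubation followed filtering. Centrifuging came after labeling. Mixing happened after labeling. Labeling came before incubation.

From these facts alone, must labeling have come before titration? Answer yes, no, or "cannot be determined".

Chain the constraints: labeling → mixing → dilution → cooling → titration. Each link is directly stated, so labeling comes before titration.

yes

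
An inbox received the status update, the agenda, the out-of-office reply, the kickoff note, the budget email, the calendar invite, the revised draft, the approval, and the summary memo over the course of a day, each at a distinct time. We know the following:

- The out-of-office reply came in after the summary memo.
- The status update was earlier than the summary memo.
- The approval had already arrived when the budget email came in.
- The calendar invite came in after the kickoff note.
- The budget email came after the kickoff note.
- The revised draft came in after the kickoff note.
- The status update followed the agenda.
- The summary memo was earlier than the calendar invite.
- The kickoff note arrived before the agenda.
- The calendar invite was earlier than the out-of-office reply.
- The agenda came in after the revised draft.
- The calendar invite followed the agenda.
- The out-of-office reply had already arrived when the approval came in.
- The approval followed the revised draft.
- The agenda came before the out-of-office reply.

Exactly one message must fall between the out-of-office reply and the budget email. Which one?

Tracing the constraints gives the out-of-office reply → the approval → the budget email, so the approval sits after the out-of-office reply and before the budget email.
No other message is forced both after the out-of-office reply and before the budget email.

the approval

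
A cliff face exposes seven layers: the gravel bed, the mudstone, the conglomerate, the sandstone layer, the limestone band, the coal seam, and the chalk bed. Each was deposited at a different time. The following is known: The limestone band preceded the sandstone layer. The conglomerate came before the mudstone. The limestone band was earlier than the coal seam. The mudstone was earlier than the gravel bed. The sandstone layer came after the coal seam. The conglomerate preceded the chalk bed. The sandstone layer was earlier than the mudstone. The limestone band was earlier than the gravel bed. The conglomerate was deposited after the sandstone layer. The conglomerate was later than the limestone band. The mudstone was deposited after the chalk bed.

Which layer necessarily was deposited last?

Every other layer has a chain of constraints placing it before the gravel bed, so the gravel bed is last.

the gravel bed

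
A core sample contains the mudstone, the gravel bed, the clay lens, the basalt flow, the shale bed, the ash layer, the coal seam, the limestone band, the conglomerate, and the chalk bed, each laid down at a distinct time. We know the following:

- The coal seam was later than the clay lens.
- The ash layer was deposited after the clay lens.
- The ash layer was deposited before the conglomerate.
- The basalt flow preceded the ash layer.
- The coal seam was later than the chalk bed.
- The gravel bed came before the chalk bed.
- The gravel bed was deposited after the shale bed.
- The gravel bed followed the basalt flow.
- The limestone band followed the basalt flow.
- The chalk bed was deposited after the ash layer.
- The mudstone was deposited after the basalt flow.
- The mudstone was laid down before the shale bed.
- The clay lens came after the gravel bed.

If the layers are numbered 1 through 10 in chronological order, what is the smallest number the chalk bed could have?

7

The ash layer, the basalt flow, the clay lens, the gravel bed, the mudstone, and the shale bed must all come before the chalk bed — 6 forced predecessors.
Nothing else is forced ahead of the chalk bed, so its earliest slot is position 6 + 1 = 7.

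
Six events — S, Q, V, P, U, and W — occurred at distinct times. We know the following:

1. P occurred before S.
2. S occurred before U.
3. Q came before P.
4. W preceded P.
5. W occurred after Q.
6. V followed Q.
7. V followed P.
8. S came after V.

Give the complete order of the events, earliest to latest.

Q, W, P, V, S, U

The constraints fix every adjacent pair, so only one ordering works:
Q → W → P → V → S → U.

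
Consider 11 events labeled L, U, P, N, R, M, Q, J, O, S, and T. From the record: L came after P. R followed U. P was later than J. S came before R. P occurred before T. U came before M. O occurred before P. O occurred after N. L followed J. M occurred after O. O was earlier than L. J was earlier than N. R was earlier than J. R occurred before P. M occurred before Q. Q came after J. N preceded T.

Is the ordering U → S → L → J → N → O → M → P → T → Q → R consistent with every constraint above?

no

The constraints require R before P, but in the proposed sequence P appears ahead of R. That one violation is enough.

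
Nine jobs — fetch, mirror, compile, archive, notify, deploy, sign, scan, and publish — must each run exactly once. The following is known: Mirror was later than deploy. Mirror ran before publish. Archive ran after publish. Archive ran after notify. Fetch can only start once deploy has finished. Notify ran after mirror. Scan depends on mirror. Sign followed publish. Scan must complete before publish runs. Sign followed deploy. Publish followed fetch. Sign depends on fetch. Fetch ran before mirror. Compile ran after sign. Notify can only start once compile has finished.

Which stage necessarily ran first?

Deploy has a chain of constraints placing it before every other stage, so deploy must be first.

deploy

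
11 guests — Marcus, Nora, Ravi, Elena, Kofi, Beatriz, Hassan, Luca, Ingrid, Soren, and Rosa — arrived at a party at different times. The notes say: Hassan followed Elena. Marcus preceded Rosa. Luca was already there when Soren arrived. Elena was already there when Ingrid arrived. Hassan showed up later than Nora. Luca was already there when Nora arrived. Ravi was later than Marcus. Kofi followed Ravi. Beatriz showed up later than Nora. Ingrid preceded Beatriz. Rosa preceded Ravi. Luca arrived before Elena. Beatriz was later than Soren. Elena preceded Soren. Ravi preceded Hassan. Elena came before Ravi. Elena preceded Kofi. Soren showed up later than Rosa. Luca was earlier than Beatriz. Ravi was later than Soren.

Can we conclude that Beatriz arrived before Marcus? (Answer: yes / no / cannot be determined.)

no

Tracing the constraints gives Marcus → Rosa → Soren → Beatriz, so Marcus must come before Beatriz.
That means Beatriz cannot be before Marcus.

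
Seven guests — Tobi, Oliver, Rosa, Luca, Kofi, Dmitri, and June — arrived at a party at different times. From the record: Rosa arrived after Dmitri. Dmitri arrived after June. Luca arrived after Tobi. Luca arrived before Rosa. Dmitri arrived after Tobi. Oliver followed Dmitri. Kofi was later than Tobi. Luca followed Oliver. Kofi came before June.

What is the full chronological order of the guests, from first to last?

Tobi, Kofi, June, Dmitri, Oliver, Luca, Rosa

The constraints fix every adjacent pair, so only one ordering works:
Tobi → Kofi → June → Dmitri → Oliver → Luca → Rosa.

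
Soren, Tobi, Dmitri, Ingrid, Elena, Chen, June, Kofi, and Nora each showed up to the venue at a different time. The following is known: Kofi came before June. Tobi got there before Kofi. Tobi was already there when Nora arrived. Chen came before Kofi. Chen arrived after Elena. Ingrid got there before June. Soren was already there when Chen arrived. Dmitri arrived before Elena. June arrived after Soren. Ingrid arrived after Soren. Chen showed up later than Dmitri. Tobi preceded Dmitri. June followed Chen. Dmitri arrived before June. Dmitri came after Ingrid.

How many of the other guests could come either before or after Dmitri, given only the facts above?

1

Forced before Dmitri: Ingrid, Soren, and Tobi; forced after Dmitri: Chen, Elena, June, and Kofi.
That leaves Nora with no forced order relative to Dmitri — 1.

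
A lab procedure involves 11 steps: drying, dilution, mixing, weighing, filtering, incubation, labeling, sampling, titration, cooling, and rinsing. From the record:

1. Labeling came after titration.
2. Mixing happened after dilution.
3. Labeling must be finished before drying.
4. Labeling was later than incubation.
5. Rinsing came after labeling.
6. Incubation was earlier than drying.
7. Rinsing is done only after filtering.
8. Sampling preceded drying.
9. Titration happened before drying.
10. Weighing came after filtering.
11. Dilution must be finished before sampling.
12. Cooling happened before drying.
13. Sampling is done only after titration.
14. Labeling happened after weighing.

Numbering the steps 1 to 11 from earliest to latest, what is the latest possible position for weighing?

Weighing must come before drying, labeling, and rinsing — 3 steps forced after it.
Everything else can be placed before weighing in some valid order, so weighing can sit as late as position 11 − 3 = 8.

8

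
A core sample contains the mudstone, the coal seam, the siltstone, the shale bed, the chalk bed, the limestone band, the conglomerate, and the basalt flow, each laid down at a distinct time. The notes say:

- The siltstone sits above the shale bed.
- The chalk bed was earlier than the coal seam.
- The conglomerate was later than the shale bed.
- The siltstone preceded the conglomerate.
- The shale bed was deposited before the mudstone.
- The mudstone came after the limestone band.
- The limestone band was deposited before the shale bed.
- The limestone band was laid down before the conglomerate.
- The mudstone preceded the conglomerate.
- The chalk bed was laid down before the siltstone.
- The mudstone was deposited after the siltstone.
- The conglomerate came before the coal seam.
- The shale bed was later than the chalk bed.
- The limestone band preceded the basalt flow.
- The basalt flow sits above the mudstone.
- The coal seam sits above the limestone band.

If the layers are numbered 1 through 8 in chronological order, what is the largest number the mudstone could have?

The mudstone must come before the basalt flow, the coal seam, and the conglomerate — 3 layers forced after it.
Everything else can be placed before the mudstone in some valid order, so the mudstone can sit as late as position 8 − 3 = 5.

5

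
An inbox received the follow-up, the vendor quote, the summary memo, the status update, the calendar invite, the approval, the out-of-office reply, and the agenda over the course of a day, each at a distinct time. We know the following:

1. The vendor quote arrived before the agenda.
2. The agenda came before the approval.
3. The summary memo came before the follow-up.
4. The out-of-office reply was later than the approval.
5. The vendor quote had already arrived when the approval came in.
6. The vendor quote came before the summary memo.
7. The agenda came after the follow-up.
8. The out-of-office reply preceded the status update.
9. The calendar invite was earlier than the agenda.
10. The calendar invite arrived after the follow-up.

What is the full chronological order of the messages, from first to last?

the vendor quote, the summary memo, the follow-up, the calendar invite, the agenda, the approval, the out-of-office reply, the status update

The constraints fix every adjacent pair, so only one ordering works:
the vendor quote → the summary memo → the follow-up → the calendar invite → the agenda → the approval → the out-of-office reply → the status update.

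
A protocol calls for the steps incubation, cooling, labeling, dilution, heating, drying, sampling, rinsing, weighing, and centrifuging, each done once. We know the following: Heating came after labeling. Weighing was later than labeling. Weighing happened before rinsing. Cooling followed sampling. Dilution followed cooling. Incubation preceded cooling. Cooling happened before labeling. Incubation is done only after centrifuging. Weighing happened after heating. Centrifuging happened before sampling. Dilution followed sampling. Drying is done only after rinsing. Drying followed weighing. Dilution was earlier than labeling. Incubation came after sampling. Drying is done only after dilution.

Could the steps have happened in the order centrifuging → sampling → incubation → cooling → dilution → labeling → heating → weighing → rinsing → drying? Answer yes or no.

Check each stated constraint against the proposed order — e.g. sampling is ahead of dilution; dilution is ahead of drying. Every pair is in the required order; nothing is violated.

yes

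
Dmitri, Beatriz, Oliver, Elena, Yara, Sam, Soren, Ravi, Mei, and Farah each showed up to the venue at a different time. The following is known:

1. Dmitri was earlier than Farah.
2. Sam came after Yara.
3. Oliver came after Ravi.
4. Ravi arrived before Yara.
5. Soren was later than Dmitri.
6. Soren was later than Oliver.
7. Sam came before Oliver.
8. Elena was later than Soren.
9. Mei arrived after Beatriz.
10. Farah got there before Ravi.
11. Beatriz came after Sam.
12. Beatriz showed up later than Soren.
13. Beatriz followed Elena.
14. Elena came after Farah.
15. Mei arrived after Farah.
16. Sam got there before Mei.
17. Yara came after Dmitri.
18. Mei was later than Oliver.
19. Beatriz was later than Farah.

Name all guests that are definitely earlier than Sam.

Dmitri, Farah, Ravi, Yara

Directly stated before Sam: Yara.
Dmitri reaches Sam via Dmitri → Yara → Sam.
Farah reaches Sam via Farah → Ravi → Yara → Sam.
Ravi reaches Sam via Ravi → Yara → Sam.
No chain forces Mei (or any of the others) ahead of Sam.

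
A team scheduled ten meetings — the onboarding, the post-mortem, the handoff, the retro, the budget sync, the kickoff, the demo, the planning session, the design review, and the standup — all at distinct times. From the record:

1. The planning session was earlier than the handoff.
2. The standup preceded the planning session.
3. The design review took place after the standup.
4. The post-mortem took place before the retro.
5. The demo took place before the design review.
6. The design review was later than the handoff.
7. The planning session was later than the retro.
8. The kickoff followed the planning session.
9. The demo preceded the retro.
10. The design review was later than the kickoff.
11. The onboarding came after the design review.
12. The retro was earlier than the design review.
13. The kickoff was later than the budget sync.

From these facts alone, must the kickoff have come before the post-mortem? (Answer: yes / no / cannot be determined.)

Tracing the constraints gives the post-mortem → the retro → the planning session → the kickoff, so the post-mortem must come before the kickoff.
That means the kickoff cannot be before the post-mortem.

no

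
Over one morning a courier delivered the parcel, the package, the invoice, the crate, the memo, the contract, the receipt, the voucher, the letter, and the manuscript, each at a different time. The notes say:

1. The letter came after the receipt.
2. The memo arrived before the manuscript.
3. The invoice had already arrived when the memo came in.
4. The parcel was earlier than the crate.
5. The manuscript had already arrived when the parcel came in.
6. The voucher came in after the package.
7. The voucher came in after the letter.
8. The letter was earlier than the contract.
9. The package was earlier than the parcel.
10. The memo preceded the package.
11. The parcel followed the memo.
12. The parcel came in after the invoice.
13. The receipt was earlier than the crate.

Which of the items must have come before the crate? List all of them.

the invoice, the manuscript, the memo, the package, the parcel, the receipt

Directly stated before the crate: the parcel and the receipt.
The invoice reaches the crate via the invoice → the parcel → the crate.
The manuscript reaches the crate via the manuscript → the parcel → the crate.
The memo reaches the crate via the memo → the parcel → the crate.
Likewise the package reaches the crate by chaining the stated constraints.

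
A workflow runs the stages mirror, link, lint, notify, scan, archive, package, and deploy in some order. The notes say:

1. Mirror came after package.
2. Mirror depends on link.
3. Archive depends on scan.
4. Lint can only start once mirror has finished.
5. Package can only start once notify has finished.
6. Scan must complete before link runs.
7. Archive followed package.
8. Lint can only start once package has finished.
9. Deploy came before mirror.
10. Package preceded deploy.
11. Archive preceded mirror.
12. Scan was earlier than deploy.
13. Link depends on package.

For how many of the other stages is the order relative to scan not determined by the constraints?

Forced after scan: archive, deploy, link, lint, and mirror.
That leaves notify and package with no forced order relative to scan — 2.

2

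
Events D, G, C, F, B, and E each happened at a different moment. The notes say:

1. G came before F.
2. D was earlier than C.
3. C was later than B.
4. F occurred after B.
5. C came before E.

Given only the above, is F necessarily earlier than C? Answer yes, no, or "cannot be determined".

No chain of stated constraints runs from F to C, and none runs from C to F either.
So the relative order of F and C is not fixed by the given facts.

cannot be determined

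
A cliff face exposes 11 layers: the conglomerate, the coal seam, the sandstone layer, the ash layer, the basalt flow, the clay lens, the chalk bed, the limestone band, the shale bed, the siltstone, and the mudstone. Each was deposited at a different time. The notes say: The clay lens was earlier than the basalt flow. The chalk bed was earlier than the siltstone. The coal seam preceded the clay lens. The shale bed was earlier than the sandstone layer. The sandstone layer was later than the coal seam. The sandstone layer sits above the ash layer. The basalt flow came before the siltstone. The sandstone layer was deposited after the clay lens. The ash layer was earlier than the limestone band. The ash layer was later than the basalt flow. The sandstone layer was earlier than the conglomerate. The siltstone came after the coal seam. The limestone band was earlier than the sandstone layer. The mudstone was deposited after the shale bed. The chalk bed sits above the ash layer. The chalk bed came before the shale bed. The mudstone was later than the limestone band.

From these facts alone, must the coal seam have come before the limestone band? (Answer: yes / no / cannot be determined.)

Chain the constraints: the coal seam → the clay lens → the basalt flow → the ash layer → the limestone band. Each link is directly stated, so the coal seam comes before the limestone band.

yes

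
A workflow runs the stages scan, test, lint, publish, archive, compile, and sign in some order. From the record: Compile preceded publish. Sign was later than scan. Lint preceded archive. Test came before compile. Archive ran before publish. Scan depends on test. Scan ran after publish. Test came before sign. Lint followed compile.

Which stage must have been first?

test

Test has a chain of constraints placing it before every other stage, so test must be first.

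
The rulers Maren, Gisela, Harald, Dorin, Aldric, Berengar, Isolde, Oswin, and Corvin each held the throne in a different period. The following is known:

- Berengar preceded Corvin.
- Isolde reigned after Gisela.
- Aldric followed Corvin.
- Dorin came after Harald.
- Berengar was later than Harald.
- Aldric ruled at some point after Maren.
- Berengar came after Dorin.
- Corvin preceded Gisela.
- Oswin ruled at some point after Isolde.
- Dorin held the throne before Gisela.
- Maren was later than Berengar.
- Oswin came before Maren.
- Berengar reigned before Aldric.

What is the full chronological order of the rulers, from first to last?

Harald, Dorin, Berengar, Corvin, Gisela, Isolde, Oswin, Maren, Aldric

The constraints fix every adjacent pair, so only one ordering works:
Harald → Dorin → Berengar → Corvin → Gisela → Isolde → Oswin → Maren → Aldric.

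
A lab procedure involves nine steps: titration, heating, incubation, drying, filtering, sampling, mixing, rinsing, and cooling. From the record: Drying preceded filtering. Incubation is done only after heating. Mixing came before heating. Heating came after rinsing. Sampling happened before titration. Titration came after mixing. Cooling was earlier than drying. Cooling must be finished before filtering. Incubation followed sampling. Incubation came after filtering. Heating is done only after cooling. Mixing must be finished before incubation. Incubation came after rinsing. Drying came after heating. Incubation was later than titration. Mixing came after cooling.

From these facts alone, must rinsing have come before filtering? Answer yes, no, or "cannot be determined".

yes

Chain the constraints: rinsing → heating → drying → filtering. Each link is directly stated, so rinsing comes before filtering.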